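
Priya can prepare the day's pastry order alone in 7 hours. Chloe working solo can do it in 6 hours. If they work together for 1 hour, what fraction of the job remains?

Combined rate: 1/7 + 1/6 = (6 + 7)/42 = 13/42 per hour.
In 1 hour they complete 1·13/42 = 13/42 of the job.
So 29/42 remains.

29/42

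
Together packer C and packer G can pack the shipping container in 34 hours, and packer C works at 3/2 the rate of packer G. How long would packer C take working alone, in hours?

170/3 hours

Let packer G's rate be r; then packer C's rate is (3/2)r, so together (3/2 + 1)r = (5/2)r = 1/34.
Thus r = 1/85 per hour.
Packer G alone: 85 hours; packer C alone: 170/3 hours.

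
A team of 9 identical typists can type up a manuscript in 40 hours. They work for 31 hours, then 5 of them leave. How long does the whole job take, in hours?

205/4 hours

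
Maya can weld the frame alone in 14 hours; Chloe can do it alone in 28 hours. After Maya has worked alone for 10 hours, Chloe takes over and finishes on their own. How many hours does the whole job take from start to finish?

18 hours

In 10 hours Maya does 10/14 = 5/7 of the job, leaving 2/7.
Chloe works at 1/28 per hour, so finishing takes 2/7 ÷ 1/28 = 8 hours.
Total time = 10 + 8 = 18 hours.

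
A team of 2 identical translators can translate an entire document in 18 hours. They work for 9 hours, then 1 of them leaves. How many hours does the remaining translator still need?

18 hours

One translator does 1/36 of the job per hour.
After 9 hours with 2 translators, 1/2 is done (1/2 left).
With 1 translator the rate is 1/36, so the rest takes 1/2 ÷ 1/36 = 18 hours.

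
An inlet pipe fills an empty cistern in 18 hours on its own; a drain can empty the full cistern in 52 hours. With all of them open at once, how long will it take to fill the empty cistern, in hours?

Net rate = 1/18 − 1/52 = (26 − 9)/468 = 17/468 per hour.
Filling time = 1 ÷ (17/468) = 468/17 hours.

468/17 hours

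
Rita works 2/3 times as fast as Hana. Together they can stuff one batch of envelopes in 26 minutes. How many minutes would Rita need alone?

65 minutes

Let Hana's rate be r; then Rita's rate is (2/3)r, so together (2/3 + 1)r = (5/3)r = 1/26.
Thus r = 3/130 per minute.
Hana alone: 130/3 minutes; Rita alone: 65 minutes.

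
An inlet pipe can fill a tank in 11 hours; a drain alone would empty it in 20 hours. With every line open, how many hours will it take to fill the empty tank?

Net rate = 1/11 − 1/20 = (20 − 11)/220 = 9/220 per hour.
Filling time = 1 ÷ (9/220) = 220/9 hours.

220/9 hours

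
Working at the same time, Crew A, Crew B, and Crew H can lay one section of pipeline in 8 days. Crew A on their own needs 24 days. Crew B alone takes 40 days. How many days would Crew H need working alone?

120/7 days

Combined rate is 1/8 per day.
Known contribution: 1/24 + 1/40 = (5 + 3)/120 = 8/120 = 1/15 per day.
So Crew H's rate is 1/8 − 1/15 = 7/120, meaning 120/7 days alone.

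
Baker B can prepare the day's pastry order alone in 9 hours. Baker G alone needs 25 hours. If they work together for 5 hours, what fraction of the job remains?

Combined rate: 1/9 + 1/25 = (25 + 9)/225 = 34/225 per hour.
In 5 hours they complete 5·34/225 = 34/45 of the job.
So 11/45 remains.

11/45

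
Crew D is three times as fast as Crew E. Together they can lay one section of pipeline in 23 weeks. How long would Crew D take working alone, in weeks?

Let Crew E's rate be r; then Crew D's rate is 3r, so together (3 + 1)r = 4r = 1/23.
Thus r = 1/92 per week.
Crew E alone: 92 weeks; Crew D alone: 92/3 weeks.

92/3 weeks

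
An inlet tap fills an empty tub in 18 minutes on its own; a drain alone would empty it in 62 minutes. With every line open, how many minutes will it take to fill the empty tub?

279/11 minutes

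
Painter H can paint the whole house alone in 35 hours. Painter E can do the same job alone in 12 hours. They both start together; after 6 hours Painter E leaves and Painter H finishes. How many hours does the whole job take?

35/2 hours

In the first 6 hours the combined rate is 47/420, so 47/70 of the job is done, leaving 23/70.
After Painter E leaves the rate is 1/35 per hour; the remaining 23/70 takes 23/2 hours.
Total = 6 + 23/2 = 35/2 hours.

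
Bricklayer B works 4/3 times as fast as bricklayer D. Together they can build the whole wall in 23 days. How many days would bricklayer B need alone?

161/4 days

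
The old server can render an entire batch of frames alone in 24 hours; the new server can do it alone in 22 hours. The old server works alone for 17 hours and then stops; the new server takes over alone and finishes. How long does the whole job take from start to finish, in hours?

281/12 hours

In 17 hours the old server does 17/24 of the job, leaving 7/24.
The new server works at 1/22 per hour, so finishing takes 7/24 ÷ 1/22 = 77/12 hours.
Total time = 17 + 77/12 = 281/12 hours.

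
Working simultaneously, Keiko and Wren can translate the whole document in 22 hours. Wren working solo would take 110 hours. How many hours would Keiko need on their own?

Combined rate is 1/22 per hour.
Known contribution: 1/110 per hour.
So Keiko's rate is 1/22 − 1/110 = 2/55, meaning 55/2 hours alone.

55/2 hours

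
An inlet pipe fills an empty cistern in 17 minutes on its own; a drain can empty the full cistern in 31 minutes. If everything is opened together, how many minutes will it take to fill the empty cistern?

527/14 minutes

Net rate = 1/17 − 1/31 = (31 − 17)/527 = 14/527 per minute.
Filling time = 1 ÷ (14/527) = 527/14 minutes.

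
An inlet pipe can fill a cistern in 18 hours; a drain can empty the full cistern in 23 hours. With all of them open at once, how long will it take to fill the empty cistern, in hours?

Net rate = 1/18 − 1/23 = (23 − 18)/414 = 5/414 per hour.
Filling time = 1 ÷ (5/414) = 414/5 hours.

414/5 hours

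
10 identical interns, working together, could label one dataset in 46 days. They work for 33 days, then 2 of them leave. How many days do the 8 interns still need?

One intern does 1/460 of the job per day.
After 33 days with 10 interns, 33/46 is done (13/46 left).
With 8 interns the rate is 8/460 = 2/115, so the rest takes 13/46 ÷ 2/115 = 65/4 days.

65/4 days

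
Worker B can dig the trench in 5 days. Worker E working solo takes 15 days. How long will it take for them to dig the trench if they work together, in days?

15/4 days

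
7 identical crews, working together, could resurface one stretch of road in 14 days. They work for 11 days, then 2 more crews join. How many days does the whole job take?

One crew does 1/98 of the job per day.
After 11 days with 7 crews, 11/14 is done (3/14 left).
With 9 crews the rate is 9/98, so the rest takes 3/14 ÷ 9/98 = 7/3 days.
Total = 11 + 7/3 = 40/3 days.

40/3 days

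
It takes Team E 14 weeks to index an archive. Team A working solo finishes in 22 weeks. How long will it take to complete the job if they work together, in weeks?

Combined rate: 1/14 + 1/22 = (11 + 7)/154 = 18/154 = 9/77 per week.
Time = 1 ÷ (9/77) = 77/9 weeks.

77/9 weeks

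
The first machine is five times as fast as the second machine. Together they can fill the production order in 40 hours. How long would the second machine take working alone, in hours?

240 hours

Let the second machine's rate be r; then the first machine's rate is 5r, so together (5 + 1)r = 6r = 1/40.
Thus r = 1/240 per hour.
The second machine alone: 240 hours; the first machine alone: 48 hours.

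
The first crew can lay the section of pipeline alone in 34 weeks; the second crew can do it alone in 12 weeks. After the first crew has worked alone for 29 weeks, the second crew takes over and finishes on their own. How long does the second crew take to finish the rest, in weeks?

In 29 weeks the first crew does 29/34 of the job, leaving 5/34.
The second crew works at 1/12 per week, so finishing takes 5/34 ÷ 1/12 = 30/17 weeks.

30/17 weeks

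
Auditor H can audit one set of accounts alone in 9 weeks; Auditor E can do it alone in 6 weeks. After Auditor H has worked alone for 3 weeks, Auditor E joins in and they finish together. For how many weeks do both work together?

In 3 weeks Auditor H does 3/9 = 1/3 of the job, leaving 2/3.
Auditor H and Auditor E together work at 5/18 per week, so finishing takes 2/3 ÷ 5/18 = 12/5 weeks.

12/5 weeks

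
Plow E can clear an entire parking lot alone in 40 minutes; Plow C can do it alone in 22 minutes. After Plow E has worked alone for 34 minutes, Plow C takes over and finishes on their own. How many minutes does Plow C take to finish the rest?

In 34 minutes Plow E does 34/40 = 17/20 of the job, leaving 3/20.
Plow C works at 1/22 per minute, so finishing takes 3/20 ÷ 1/22 = 33/10 minutes.

33/10 minutes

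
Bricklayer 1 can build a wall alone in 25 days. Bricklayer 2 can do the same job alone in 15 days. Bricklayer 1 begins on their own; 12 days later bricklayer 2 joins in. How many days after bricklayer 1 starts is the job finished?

135/8 days

In the first 12 days bricklayer 1 alone does 12/25 of the job, leaving 13/25.
Once everyone is working, combined rate: 1/25 + 1/15 = (3 + 5)/75 = 8/75 per day.
Remaining 13/25 at 8/75 per day takes 39/8 days.
Total from the start = 12 + 39/8 = 135/8 days.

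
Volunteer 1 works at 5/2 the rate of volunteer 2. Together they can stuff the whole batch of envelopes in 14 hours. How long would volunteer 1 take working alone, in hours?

98/5 hours

Let volunteer 2's rate be r; then volunteer 1's rate is (5/2)r, so together (5/2 + 1)r = (7/2)r = 1/14.
Thus r = 1/49 per hour.
Volunteer 2 alone: 49 hours; volunteer 1 alone: 98/5 hours.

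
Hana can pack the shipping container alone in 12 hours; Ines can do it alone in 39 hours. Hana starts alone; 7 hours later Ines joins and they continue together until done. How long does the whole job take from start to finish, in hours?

In 7 hours Hana does 7/12 of the job, leaving 5/12.
Hana and Ines together work at 17/156 per hour, so finishing takes 5/12 ÷ 17/156 = 65/17 hours.
Total time = 7 + 65/17 = 184/17 hours.

184/17 hours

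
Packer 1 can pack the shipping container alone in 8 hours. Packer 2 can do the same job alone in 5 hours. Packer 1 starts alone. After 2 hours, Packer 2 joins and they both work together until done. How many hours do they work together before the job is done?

30/13 hours

In the first 2 hours Packer 1 alone does 2/8 = 1/4 of the job, leaving 3/4.
Once everyone is working, combined rate: 1/8 + 1/5 = (5 + 8)/40 = 13/40 per hour.
Remaining 3/4 at 13/40 per hour takes 30/13 hours.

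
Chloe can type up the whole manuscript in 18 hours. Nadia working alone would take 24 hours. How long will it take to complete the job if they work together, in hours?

Combined rate: 1/18 + 1/24 = (4 + 3)/72 = 7/72 per hour.
Time = 1 ÷ (7/72) = 72/7 hours.

72/7 hours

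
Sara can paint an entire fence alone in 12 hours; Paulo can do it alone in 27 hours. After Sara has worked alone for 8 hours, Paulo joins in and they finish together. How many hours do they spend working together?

In 8 hours Sara does 8/12 = 2/3 of the job, leaving 1/3.
Sara and Paulo together work at 13/108 per hour, so finishing takes 1/3 ÷ 13/108 = 36/13 hours.

36/13 hours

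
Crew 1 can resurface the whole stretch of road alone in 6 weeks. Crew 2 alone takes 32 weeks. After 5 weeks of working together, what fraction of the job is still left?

1/96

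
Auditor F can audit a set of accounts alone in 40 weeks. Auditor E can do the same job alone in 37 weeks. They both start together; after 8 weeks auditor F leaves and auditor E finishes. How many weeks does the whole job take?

In the first 8 weeks the combined rate is 77/1480, so 77/185 of the job is done, leaving 108/185.
After auditor F leaves the rate is 1/37 per week; the remaining 108/185 takes 108/5 weeks.
Total = 8 + 108/5 = 148/5 weeks.

148/5 weeks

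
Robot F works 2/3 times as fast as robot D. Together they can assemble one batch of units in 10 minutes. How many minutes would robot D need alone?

Let robot D's rate be r; then robot F's rate is (2/3)r, so together (2/3 + 1)r = (5/3)r = 1/10.
Thus r = 3/50 per minute.
Robot D alone: 50/3 minutes; robot F alone: 25 minutes.

50/3 minutes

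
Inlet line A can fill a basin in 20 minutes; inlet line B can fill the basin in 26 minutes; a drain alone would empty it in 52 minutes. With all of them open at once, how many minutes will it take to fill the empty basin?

130/9 minutes

Net rate = 1/20 + 1/26 − 1/52 = (13 + 10 − 5)/260 = 18/260 = 9/130 per minute.
Filling time = 1 ÷ (9/130) = 130/9 minutes.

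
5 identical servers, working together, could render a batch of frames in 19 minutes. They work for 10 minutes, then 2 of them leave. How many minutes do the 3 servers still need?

15 minutes

One server does 1/95 of the job per minute.
After 10 minutes with 5 servers, 10/19 is done (9/19 left).
With 3 servers the rate is 3/95, so the rest takes 9/19 ÷ 3/95 = 15 minutes.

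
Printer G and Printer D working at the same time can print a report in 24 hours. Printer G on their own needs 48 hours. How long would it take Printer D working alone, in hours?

48 hours

Combined rate is 1/24 per hour.
Known contribution: 1/48 per hour.
So Printer D's rate is 1/24 − 1/48 = 1/48, meaning 48 hours alone.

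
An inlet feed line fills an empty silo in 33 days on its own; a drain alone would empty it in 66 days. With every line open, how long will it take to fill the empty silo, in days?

66 days

Net rate = 1/33 − 1/66 = (2 − 1)/66 = 1/66 per day.
Filling time = 1 ÷ (1/66) = 66 days.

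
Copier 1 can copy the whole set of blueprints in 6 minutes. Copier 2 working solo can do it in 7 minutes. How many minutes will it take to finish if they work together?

Combined rate: 1/6 + 1/7 = (7 + 6)/42 = 13/42 per minute.
Time = 1 ÷ (13/42) = 42/13 minutes.

42/13 minutes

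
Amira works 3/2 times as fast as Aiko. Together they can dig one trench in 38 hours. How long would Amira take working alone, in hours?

Let Aiko's rate be r; then Amira's rate is (3/2)r, so together (3/2 + 1)r = (5/2)r = 1/38.
Thus r = 1/95 per hour.
Aiko alone: 95 hours; Amira alone: 190/3 hours.

190/3 hours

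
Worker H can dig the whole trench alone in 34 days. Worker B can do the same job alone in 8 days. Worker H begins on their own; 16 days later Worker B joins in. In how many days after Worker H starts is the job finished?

136/7 days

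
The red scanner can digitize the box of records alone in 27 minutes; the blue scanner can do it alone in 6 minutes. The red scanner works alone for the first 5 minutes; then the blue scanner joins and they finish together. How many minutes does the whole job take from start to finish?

9 minutes

In 5 minutes the red scanner does 5/27 of the job, leaving 22/27.
The red scanner and the blue scanner together work at 11/54 per minute, so finishing takes 22/27 ÷ 11/54 = 4 minutes.
Total time = 5 + 4 = 9 minutes.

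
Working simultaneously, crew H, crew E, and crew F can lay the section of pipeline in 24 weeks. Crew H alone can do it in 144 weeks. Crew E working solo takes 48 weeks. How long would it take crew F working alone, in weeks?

72 weeks

Combined rate is 1/24 per week.
Known contribution: 1/144 + 1/48 = (1 + 3)/144 = 4/144 = 1/36 per week.
So crew F's rate is 1/24 − 1/36 = 1/72, meaning 72 weeks alone.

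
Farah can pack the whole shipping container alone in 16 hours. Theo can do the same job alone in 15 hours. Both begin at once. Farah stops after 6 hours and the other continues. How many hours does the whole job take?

75/8 hours

In the first 6 hours the combined rate is 31/240, so 31/40 of the job is done, leaving 9/40.
After Farah leaves the rate is 1/15 per hour; the remaining 9/40 takes 27/8 hours.
Total = 6 + 27/8 = 75/8 hours.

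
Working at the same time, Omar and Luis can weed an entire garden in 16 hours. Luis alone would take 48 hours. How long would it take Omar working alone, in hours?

24 hours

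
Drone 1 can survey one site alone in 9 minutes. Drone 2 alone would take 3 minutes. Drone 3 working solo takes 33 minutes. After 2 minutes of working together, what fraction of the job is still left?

5/99

Combined rate: 1/9 + 1/3 + 1/33 = (11 + 33 + 3)/99 = 47/99 per minute.
In 2 minutes they complete 2·47/99 = 94/99 of the job.
So 5/99 remains.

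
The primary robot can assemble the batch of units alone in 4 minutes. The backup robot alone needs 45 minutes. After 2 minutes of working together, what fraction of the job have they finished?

49/90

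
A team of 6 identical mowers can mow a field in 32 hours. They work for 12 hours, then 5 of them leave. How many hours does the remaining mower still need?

120 hours

One mower does 1/192 of the job per hour.
After 12 hours with 6 mowers, 3/8 is done (5/8 left).
With 1 mower the rate is 1/192, so the rest takes 5/8 ÷ 1/192 = 120 hours.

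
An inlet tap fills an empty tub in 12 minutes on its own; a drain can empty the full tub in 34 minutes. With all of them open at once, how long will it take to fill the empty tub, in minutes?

204/11 minutes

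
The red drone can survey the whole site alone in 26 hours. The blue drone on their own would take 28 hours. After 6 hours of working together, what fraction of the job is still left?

101/182

Combined rate: 1/26 + 1/28 = (14 + 13)/364 = 27/364 per hour.
In 6 hours they complete 6·27/364 = 81/182 of the job.
So 101/182 remains.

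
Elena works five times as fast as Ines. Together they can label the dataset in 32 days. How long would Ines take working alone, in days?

192 days

Let Ines's rate be r; then Elena's rate is 5r, so together (5 + 1)r = 6r = 1/32.
Thus r = 1/192 per day.
Ines alone: 192 days; Elena alone: 192/5 days.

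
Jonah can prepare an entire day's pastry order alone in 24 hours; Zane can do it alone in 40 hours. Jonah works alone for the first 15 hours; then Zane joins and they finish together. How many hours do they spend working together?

In 15 hours Jonah does 15/24 = 5/8 of the job, leaving 3/8.
Jonah and Zane together work at 1/15 per hour, so finishing takes 3/8 ÷ 1/15 = 45/8 hours.

45/8 hours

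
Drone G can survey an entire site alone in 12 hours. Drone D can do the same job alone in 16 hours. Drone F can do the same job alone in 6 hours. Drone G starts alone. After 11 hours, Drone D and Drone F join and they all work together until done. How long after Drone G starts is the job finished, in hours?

In the first 11 hours Drone G alone does 11/12 of the job, leaving 1/12.
Once everyone is working, combined rate: 1/12 + 1/16 + 1/6 = (4 + 3 + 8)/48 = 15/48 = 5/16 per hour.
Remaining 1/12 at 5/16 per hour takes 4/15 hours.
Total from the start = 11 + 4/15 = 169/15 hours.

169/15 hours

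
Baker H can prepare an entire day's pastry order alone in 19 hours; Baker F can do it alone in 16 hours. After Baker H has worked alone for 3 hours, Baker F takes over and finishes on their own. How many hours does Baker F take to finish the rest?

256/19 hours

In 3 hours Baker H does 3/19 of the job, leaving 16/19.
Baker F works at 1/16 per hour, so finishing takes 16/19 ÷ 1/16 = 256/19 hours.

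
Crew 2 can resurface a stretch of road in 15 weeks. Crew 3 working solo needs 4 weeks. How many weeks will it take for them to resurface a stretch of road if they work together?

60/19 weeks

Combined rate: 1/15 + 1/4 = (4 + 15)/60 = 19/60 per week.
Time = 1 ÷ (19/60) = 60/19 weeks.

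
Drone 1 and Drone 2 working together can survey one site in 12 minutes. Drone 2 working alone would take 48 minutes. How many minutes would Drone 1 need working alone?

Combined rate is 1/12 per minute.
Known contribution: 1/48 per minute.
So Drone 1's rate is 1/12 − 1/48 = 1/16, meaning 16 minutes alone.

16 minutes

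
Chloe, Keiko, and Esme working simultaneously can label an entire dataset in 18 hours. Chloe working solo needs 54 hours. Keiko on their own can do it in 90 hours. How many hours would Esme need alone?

270/7 hours

Combined rate is 1/18 per hour.
Known contribution: 1/54 + 1/90 = (5 + 3)/270 = 8/270 = 4/135 per hour.
So Esme's rate is 1/18 − 4/135 = 7/270, meaning 270/7 hours alone.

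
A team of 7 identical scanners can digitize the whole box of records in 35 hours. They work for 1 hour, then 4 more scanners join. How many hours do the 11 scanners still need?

238/11 hours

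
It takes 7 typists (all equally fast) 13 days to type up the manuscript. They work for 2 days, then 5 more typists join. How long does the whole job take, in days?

One typist does 1/91 of the job per day.
After 2 days with 7 typists, 2/13 is done (11/13 left).
With 12 typists the rate is 12/91, so the rest takes 11/13 ÷ 12/91 = 77/12 days.
Total = 2 + 77/12 = 101/12 days.

101/12 days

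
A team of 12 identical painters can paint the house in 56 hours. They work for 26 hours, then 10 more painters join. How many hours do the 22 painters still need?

One painter does 1/672 of the job per hour.
After 26 hours with 12 painters, 13/28 is done (15/28 left).
With 22 painters the rate is 22/672 = 11/336, so the rest takes 15/28 ÷ 11/336 = 180/11 hours.

180/11 hours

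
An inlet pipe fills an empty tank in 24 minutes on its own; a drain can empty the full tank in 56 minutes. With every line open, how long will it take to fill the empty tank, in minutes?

42 minutes

Net rate = 1/24 − 1/56 = (7 − 3)/168 = 4/168 = 1/42 per minute.
Filling time = 1 ÷ (1/42) = 42 minutes.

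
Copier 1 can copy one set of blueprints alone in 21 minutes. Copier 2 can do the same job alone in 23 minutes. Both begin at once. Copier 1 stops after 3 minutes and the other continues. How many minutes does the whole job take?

In the first 3 minutes the combined rate is 44/483, so 44/161 of the job is done, leaving 117/161.
After Copier 1 leaves the rate is 1/23 per minute; the remaining 117/161 takes 117/7 minutes.
Total = 3 + 117/7 = 138/7 minutes.

138/7 minutes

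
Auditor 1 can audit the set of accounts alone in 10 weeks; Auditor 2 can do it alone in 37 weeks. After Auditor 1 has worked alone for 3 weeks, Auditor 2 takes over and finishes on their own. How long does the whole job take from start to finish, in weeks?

In 3 weeks Auditor 1 does 3/10 of the job, leaving 7/10.
Auditor 2 works at 1/37 per week, so finishing takes 7/10 ÷ 1/37 = 259/10 weeks.
Total time = 3 + 259/10 = 289/10 weeks.

289/10 weeks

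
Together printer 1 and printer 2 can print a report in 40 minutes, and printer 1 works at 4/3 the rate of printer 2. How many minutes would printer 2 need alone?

Let printer 2's rate be r; then printer 1's rate is (4/3)r, so together (4/3 + 1)r = (7/3)r = 1/40.
Thus r = 3/280 per minute.
Printer 2 alone: 280/3 minutes; printer 1 alone: 70 minutes.

280/3 minutes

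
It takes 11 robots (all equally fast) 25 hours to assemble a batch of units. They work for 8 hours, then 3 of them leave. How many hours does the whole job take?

251/8 hours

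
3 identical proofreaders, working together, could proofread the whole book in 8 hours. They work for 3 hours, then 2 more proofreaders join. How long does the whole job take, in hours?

One proofreader does 1/24 of the job per hour.
After 3 hours with 3 proofreaders, 3/8 is done (5/8 left).
With 5 proofreaders the rate is 5/24, so the rest takes 5/8 ÷ 5/24 = 3 hours.
Total = 3 + 3 = 6 hours.

6 hours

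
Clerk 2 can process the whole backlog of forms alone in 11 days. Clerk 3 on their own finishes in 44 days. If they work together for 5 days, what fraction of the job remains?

19/44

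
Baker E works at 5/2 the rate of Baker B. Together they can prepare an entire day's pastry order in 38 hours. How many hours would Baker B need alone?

133 hours

Let Baker B's rate be r; then Baker E's rate is (5/2)r, so together (5/2 + 1)r = (7/2)r = 1/38.
Thus r = 1/133 per hour.
Baker B alone: 133 hours; Baker E alone: 266/5 hours.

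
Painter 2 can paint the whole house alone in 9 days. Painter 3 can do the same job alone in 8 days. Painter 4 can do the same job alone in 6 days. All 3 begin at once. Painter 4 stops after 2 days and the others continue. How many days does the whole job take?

48/17 days

In the first 2 days the combined rate is 29/72, so 29/36 of the job is done, leaving 7/36.
After Painter 4 leaves the rate is 17/72 per day; the remaining 7/36 takes 14/17 days.
Total = 2 + 14/17 = 48/17 days.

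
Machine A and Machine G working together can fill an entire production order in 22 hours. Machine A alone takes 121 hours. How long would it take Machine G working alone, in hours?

242/9 hours

Combined rate is 1/22 per hour.
Known contribution: 1/121 per hour.
So Machine G's rate is 1/22 − 1/121 = 9/242, meaning 242/9 hours alone.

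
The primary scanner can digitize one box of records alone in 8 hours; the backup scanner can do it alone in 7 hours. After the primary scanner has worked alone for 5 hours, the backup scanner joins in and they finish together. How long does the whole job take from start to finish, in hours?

32/5 hours

In 5 hours the primary scanner does 5/8 of the job, leaving 3/8.
The primary scanner and the backup scanner together work at 15/56 per hour, so finishing takes 3/8 ÷ 15/56 = 7/5 hours.
Total time = 5 + 7/5 = 32/5 hours.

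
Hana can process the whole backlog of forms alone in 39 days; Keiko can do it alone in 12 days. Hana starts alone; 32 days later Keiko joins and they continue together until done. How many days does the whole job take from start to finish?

In 32 days Hana does 32/39 of the job, leaving 7/39.
Hana and Keiko together work at 17/156 per day, so finishing takes 7/39 ÷ 17/156 = 28/17 days.
Total time = 32 + 28/17 = 572/17 days.

572/17 days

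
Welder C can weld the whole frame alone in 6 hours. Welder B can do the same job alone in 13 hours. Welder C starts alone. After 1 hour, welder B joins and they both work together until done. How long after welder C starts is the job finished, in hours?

84/19 hours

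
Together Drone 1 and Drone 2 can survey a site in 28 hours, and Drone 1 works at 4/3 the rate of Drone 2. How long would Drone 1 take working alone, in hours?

Let Drone 2's rate be r; then Drone 1's rate is (4/3)r, so together (4/3 + 1)r = (7/3)r = 1/28.
Thus r = 3/196 per hour.
Drone 2 alone: 196/3 hours; Drone 1 alone: 49 hours.

49 hours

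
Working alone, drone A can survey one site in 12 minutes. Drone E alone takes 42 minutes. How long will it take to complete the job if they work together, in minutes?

Combined rate: 1/12 + 1/42 = (7 + 2)/84 = 9/84 = 3/28 per minute.
Time = 1 ÷ (3/28) = 28/3 minutes.

28/3 minutes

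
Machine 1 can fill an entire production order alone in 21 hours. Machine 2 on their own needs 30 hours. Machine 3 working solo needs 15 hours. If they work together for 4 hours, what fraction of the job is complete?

Combined rate: 1/21 + 1/30 + 1/15 = (10 + 7 + 14)/210 = 31/210 per hour.
In 4 hours they complete 4·31/210 = 62/105 of the job.

62/105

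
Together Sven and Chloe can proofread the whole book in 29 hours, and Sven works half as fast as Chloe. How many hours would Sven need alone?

Let Chloe's rate be r; then Sven's rate is (1/2)r, so together (1/2 + 1)r = (3/2)r = 1/29.
Thus r = 2/87 per hour.
Chloe alone: 87/2 hours; Sven alone: 87 hours.

87 hours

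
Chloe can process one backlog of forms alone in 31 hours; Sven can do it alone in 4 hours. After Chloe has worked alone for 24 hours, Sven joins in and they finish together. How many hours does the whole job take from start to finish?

124/5 hours

In 24 hours Chloe does 24/31 of the job, leaving 7/31.
Chloe and Sven together work at 35/124 per hour, so finishing takes 7/31 ÷ 35/124 = 4/5 hours.
Total time = 24 + 4/5 = 124/5 hours.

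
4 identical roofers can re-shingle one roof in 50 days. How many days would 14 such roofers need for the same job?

100/7 days

Total work is 4·50 = 200 roofer-days.
With 14 roofers: 200/14 = 100/7 days.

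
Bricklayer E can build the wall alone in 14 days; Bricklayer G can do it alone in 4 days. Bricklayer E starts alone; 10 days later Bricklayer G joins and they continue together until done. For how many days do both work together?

In 10 days Bricklayer E does 10/14 = 5/7 of the job, leaving 2/7.
Bricklayer E and Bricklayer G together work at 9/28 per day, so finishing takes 2/7 ÷ 9/28 = 8/9 days.

8/9 days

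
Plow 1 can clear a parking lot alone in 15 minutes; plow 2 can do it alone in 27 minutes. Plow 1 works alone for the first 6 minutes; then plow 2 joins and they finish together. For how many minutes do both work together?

In 6 minutes plow 1 does 6/15 = 2/5 of the job, leaving 3/5.
Plow 1 and plow 2 together work at 14/135 per minute, so finishing takes 3/5 ÷ 14/135 = 81/14 minutes.

81/14 minutes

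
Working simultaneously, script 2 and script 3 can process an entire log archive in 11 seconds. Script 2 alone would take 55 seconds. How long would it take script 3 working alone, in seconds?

Combined rate is 1/11 per second.
Known contribution: 1/55 per second.
So script 3's rate is 1/11 − 1/55 = 4/55, meaning 55/4 seconds alone.

55/4 seconds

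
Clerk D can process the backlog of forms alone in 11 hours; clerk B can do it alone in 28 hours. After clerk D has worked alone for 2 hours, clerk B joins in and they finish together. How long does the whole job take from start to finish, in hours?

110/13 hours

In 2 hours clerk D does 2/11 of the job, leaving 9/11.
Clerk D and clerk B together work at 39/308 per hour, so finishing takes 9/11 ÷ 39/308 = 84/13 hours.
Total time = 2 + 84/13 = 110/13 hours.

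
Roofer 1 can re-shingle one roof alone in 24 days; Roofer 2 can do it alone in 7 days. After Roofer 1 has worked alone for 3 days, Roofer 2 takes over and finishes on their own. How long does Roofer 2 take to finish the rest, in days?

In 3 days Roofer 1 does 3/24 = 1/8 of the job, leaving 7/8.
Roofer 2 works at 1/7 per day, so finishing takes 7/8 ÷ 1/7 = 49/8 days.

49/8 days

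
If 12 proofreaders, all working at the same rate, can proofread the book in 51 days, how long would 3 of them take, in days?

204 days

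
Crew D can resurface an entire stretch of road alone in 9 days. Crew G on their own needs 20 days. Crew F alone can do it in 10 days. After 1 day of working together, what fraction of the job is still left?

133/180

Combined rate: 1/9 + 1/20 + 1/10 = (20 + 9 + 18)/180 = 47/180 per day.
In 1 day they complete 1·47/180 = 47/180 of the job.
So 133/180 remains.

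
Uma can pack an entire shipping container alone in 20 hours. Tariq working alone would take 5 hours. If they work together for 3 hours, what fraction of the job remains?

1/4

Combined rate: 1/20 + 1/5 = (1 + 4)/20 = 5/20 = 1/4 per hour.
In 3 hours they complete 3·1/4 = 3/4 of the job.
So 1/4 remains.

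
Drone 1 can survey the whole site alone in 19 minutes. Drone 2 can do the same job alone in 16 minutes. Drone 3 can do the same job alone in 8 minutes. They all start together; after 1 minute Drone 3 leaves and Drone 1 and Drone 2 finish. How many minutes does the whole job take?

In the first 1 minute the combined rate is 73/304, so 73/304 of the job is done, leaving 231/304.
After Drone 3 leaves the rate is 35/304 per minute; the remaining 231/304 takes 33/5 minutes.
Total = 1 + 33/5 = 38/5 minutes.

38/5 minutes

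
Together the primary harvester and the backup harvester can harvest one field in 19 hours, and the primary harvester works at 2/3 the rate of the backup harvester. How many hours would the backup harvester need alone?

95/3 hours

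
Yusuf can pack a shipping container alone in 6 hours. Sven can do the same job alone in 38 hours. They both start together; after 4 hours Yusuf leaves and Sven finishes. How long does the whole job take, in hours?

38/3 hours

In the first 4 hours the combined rate is 11/57, so 44/57 of the job is done, leaving 13/57.
After Yusuf leaves the rate is 1/38 per hour; the remaining 13/57 takes 26/3 hours.
Total = 4 + 26/3 = 38/3 hours.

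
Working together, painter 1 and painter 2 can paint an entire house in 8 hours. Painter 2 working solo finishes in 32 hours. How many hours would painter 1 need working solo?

32/3 hours

Combined rate is 1/8 per hour.
Known contribution: 1/32 per hour.
So painter 1's rate is 1/8 − 1/32 = 3/32, meaning 32/3 hours alone.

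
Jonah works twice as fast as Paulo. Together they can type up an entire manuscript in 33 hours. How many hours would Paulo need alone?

99 hours

Let Paulo's rate be r; then Jonah's rate is 2r, so together (2 + 1)r = 3r = 1/33.
Thus r = 1/99 per hour.
Paulo alone: 99 hours; Jonah alone: 99/2 hours.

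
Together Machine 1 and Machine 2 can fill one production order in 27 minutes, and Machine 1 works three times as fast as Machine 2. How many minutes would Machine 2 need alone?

108 minutes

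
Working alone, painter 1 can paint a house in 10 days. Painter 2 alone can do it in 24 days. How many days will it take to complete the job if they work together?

120/17 days

With two workers the combined time is the product over the sum: 10·24/(10+24) = 240/34 = 120/17 days.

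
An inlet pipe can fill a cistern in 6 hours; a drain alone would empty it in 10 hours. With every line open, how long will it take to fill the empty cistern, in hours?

15 hours

Net rate = 1/6 − 1/10 = (5 − 3)/30 = 2/30 = 1/15 per hour.
Filling time = 1 ÷ (1/15) = 15 hours.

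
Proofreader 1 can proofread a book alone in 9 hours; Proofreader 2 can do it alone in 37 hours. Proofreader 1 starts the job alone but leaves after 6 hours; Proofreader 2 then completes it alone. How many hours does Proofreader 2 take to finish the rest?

In 6 hours Proofreader 1 does 6/9 = 2/3 of the job, leaving 1/3.
Proofreader 2 works at 1/37 per hour, so finishing takes 1/3 ÷ 1/37 = 37/3 hours.

37/3 hours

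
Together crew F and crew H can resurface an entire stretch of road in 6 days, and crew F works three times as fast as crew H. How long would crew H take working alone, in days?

24 days

Let crew H's rate be r; then crew F's rate is 3r, so together (3 + 1)r = 4r = 1/6.
Thus r = 1/24 per day.
Crew H alone: 24 days; crew F alone: 8 days.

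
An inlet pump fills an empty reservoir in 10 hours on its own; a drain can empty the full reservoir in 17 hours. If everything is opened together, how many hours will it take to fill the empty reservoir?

Net rate = 1/10 − 1/17 = (17 − 10)/170 = 7/170 per hour.
Filling time = 1 ÷ (7/170) = 170/7 hours.

170/7 hours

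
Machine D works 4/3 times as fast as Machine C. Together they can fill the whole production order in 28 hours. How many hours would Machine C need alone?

196/3 hours

Let Machine C's rate be r; then Machine D's rate is (4/3)r, so together (4/3 + 1)r = (7/3)r = 1/28.
Thus r = 3/196 per hour.
Machine C alone: 196/3 hours; Machine D alone: 49 hours.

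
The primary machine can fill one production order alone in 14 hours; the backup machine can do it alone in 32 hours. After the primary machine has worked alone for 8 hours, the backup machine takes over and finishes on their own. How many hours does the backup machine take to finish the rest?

96/7 hours

In 8 hours the primary machine does 8/14 = 4/7 of the job, leaving 3/7.
The backup machine works at 1/32 per hour, so finishing takes 3/7 ÷ 1/32 = 96/7 hours.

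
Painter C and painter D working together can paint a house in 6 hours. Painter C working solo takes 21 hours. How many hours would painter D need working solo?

42/5 hours

Combined rate is 1/6 per hour.
Known contribution: 1/21 per hour.
So painter D's rate is 1/6 − 1/21 = 5/42, meaning 42/5 hours alone.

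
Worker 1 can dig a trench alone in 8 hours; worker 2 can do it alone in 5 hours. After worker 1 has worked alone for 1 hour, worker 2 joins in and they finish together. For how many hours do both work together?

35/13 hours

In 1 hour worker 1 does 1/8 of the job, leaving 7/8.
Worker 1 and worker 2 together work at 13/40 per hour, so finishing takes 7/8 ÷ 13/40 = 35/13 hours.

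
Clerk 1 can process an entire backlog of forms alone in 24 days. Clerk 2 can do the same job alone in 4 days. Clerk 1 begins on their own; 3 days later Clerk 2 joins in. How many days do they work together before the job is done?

3 days

In the first 3 days Clerk 1 alone does 3/24 = 1/8 of the job, leaving 7/8.
Once everyone is working, combined rate: 1/24 + 1/4 = (1 + 6)/24 = 7/24 per day.
Remaining 7/8 at 7/24 per day takes 3 days.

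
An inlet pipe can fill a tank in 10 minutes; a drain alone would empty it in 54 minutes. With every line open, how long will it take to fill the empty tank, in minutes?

135/11 minutes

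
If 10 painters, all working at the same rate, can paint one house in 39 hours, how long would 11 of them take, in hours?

390/11 hours

Total work is 10·39 = 390 painter-hours.
With 11 painters: 390/11 hours.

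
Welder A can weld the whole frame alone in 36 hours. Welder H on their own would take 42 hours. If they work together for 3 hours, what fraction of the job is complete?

13/84

Combined rate: 1/36 + 1/42 = (7 + 6)/252 = 13/252 per hour.
In 3 hours they complete 3·13/252 = 13/84 of the job.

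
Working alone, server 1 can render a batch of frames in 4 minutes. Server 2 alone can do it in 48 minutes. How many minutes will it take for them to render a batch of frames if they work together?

48/13 minutes

Combined rate: 1/4 + 1/48 = (12 + 1)/48 = 13/48 per minute.
Time = 1 ÷ (13/48) = 48/13 minutes.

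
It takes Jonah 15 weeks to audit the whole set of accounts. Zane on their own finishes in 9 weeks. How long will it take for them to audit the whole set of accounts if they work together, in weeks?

45/8 weeks

With two workers the combined time is the product over the sum: 15·9/(15+9) = 135/24 = 45/8 weeks.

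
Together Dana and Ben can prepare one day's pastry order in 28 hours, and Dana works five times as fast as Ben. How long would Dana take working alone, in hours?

168/5 hours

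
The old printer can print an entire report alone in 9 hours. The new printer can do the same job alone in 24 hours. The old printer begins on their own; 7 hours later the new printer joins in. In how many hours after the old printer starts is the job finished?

In the first 7 hours the old printer alone does 7/9 of the job, leaving 2/9.
Once everyone is working, combined rate: 1/9 + 1/24 = (8 + 3)/72 = 11/72 per hour.
Remaining 2/9 at 11/72 per hour takes 16/11 hours.
Total from the start = 7 + 16/11 = 93/11 hours.

93/11 hours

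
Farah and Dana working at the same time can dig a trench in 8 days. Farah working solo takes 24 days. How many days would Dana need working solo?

12 days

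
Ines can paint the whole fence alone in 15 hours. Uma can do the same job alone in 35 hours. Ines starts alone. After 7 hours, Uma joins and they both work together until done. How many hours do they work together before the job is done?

In the first 7 hours Ines alone does 7/15 of the job, leaving 8/15.
Once everyone is working, combined rate: 1/15 + 1/35 = (7 + 3)/105 = 10/105 = 2/21 per hour.
Remaining 8/15 at 2/21 per hour takes 28/5 hours.

28/5 hours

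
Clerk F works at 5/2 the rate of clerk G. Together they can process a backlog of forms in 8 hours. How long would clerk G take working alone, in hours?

28 hours

Let clerk G's rate be r; then clerk F's rate is (5/2)r, so together (5/2 + 1)r = (7/2)r = 1/8.
Thus r = 1/28 per hour.
Clerk G alone: 28 hours; clerk F alone: 56/5 hours.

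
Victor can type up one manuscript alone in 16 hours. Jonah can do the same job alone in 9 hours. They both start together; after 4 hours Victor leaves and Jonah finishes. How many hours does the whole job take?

27/4 hours

In the first 4 hours the combined rate is 25/144, so 25/36 of the job is done, leaving 11/36.
After Victor leaves the rate is 1/9 per hour; the remaining 11/36 takes 11/4 hours.
Total = 4 + 11/4 = 27/4 hours.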